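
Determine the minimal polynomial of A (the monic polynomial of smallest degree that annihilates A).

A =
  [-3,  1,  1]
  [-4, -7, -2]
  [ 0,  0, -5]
x^2 + 10*x + 25

The characteristic polynomial is χ_A(x) = (x + 5)^3, so the eigenvalues are known. The minimal polynomial is
  m_A(x) = Π_λ (x − λ)^{k_λ}
where k_λ is the size of the *largest* Jordan block for λ (equivalently, the smallest k with (A − λI)^k v = 0 for every generalised eigenvector v of λ).

  λ = -5: largest Jordan block has size 2, contributing (x + 5)^2

So m_A(x) = (x + 5)^2 = x^2 + 10*x + 25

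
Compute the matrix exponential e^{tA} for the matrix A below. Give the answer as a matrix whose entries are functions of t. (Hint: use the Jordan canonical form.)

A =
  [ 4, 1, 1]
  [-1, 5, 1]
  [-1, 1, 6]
e^{tA} =
  [-t^2*exp(5*t)/2 - t*exp(5*t) + exp(5*t), t*exp(5*t), t^2*exp(5*t)/2 + t*exp(5*t)]
  [-t*exp(5*t), exp(5*t), t*exp(5*t)]
  [-t^2*exp(5*t)/2 - t*exp(5*t), t*exp(5*t), t^2*exp(5*t)/2 + t*exp(5*t) + exp(5*t)]

Strategy: write A = P · J · P⁻¹ where J is a Jordan canonical form, so e^{tA} = P · e^{tJ} · P⁻¹, and e^{tJ} can be computed block-by-block.

A has Jordan form
J =
  [5, 1, 0]
  [0, 5, 1]
  [0, 0, 5]
(up to reordering of blocks).

Per-block formulas:
  For a 3×3 Jordan block J_3(5): exp(t · J_3(5)) = e^(5t)·(I + t·N + (t^2/2)·N^2), where N is the 3×3 nilpotent shift.

After assembling e^{tJ} and conjugating by P, we get:

e^{tA} =
  [-t^2*exp(5*t)/2 - t*exp(5*t) + exp(5*t), t*exp(5*t), t^2*exp(5*t)/2 + t*exp(5*t)]
  [-t*exp(5*t), exp(5*t), t*exp(5*t)]
  [-t^2*exp(5*t)/2 - t*exp(5*t), t*exp(5*t), t^2*exp(5*t)/2 + t*exp(5*t) + exp(5*t)]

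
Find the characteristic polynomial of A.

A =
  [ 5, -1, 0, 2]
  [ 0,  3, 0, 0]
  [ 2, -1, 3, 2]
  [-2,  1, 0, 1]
x^4 - 12*x^3 + 54*x^2 - 108*x + 81

Expanding det(x·I − A) (e.g. by cofactor expansion or by noting that A is similar to its Jordan form J, which has the same characteristic polynomial as A) gives
  χ_A(x) = x^4 - 12*x^3 + 54*x^2 - 108*x + 81
which factors as (x - 3)^4. The eigenvalues (with algebraic multiplicities) are λ = 3 with multiplicity 4.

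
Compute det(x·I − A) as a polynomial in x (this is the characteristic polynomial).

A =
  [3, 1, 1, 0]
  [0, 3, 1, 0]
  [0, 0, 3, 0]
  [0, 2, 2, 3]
x^4 - 12*x^3 + 54*x^2 - 108*x + 81

Expanding det(x·I − A) (e.g. by cofactor expansion or by noting that A is similar to its Jordan form J, which has the same characteristic polynomial as A) gives
  χ_A(x) = x^4 - 12*x^3 + 54*x^2 - 108*x + 81
which factors as (x - 3)^4. The eigenvalues (with algebraic multiplicities) are λ = 3 with multiplicity 4.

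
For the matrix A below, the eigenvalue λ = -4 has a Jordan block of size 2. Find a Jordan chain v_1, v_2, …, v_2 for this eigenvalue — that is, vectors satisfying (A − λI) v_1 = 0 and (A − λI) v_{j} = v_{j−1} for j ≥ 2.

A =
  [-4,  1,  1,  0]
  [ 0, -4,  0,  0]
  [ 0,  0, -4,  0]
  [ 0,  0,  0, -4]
A Jordan chain for λ = -4 of length 2:
v_1 = (1, 0, 0, 0)ᵀ
v_2 = (0, 1, 0, 0)ᵀ

Let N = A − (-4)·I. We want v_2 with N^2 v_2 = 0 but N^1 v_2 ≠ 0; then v_{j-1} := N · v_j for j = 2, …, 2.

Pick v_2 = (0, 1, 0, 0)ᵀ.
Then v_1 = N · v_2 = (1, 0, 0, 0)ᵀ.

Sanity check: (A − (-4)·I) v_1 = (0, 0, 0, 0)ᵀ = 0. ✓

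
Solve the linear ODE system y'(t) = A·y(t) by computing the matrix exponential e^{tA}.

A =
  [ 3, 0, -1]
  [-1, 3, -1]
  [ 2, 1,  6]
e^{tA} =
  [-t^2*exp(4*t)/2 - t*exp(4*t) + exp(4*t), -t^2*exp(4*t)/2, -t^2*exp(4*t)/2 - t*exp(4*t)]
  [-t*exp(4*t), -t*exp(4*t) + exp(4*t), -t*exp(4*t)]
  [t^2*exp(4*t)/2 + 2*t*exp(4*t), t^2*exp(4*t)/2 + t*exp(4*t), t^2*exp(4*t)/2 + 2*t*exp(4*t) + exp(4*t)]

Strategy: write A = P · J · P⁻¹ where J is a Jordan canonical form, so e^{tA} = P · e^{tJ} · P⁻¹, and e^{tJ} can be computed block-by-block.

A has Jordan form
J =
  [4, 1, 0]
  [0, 4, 1]
  [0, 0, 4]
(up to reordering of blocks).

Per-block formulas:
  For a 3×3 Jordan block J_3(4): exp(t · J_3(4)) = e^(4t)·(I + t·N + (t^2/2)·N^2), where N is the 3×3 nilpotent shift.

After assembling e^{tJ} and conjugating by P, we get:

e^{tA} =
  [-t^2*exp(4*t)/2 - t*exp(4*t) + exp(4*t), -t^2*exp(4*t)/2, -t^2*exp(4*t)/2 - t*exp(4*t)]
  [-t*exp(4*t), -t*exp(4*t) + exp(4*t), -t*exp(4*t)]
  [t^2*exp(4*t)/2 + 2*t*exp(4*t), t^2*exp(4*t)/2 + t*exp(4*t), t^2*exp(4*t)/2 + 2*t*exp(4*t) + exp(4*t)]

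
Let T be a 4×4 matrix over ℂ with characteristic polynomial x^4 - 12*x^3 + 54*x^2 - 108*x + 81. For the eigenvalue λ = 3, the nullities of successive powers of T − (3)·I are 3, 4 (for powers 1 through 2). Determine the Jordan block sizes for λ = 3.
Block sizes for λ = 3: [2, 1, 1]

From the dimensions of kernels of powers, the number of Jordan blocks of size at least j is d_j − d_{j−1} where d_j = dim ker(N^j) (with d_0 = 0). Computing the differences gives [3, 1].
The number of blocks of size exactly k is (#blocks of size ≥ k) − (#blocks of size ≥ k + 1), so the partition is: 2 block(s) of size 1, 1 block(s) of size 2.
In nonincreasing order the block sizes are [2, 1, 1].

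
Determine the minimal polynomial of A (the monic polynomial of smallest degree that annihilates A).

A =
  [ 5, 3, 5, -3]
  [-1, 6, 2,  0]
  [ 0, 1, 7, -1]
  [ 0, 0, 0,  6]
x^3 - 18*x^2 + 108*x - 216

The characteristic polynomial is χ_A(x) = (x - 6)^4, so the eigenvalues are known. The minimal polynomial is
  m_A(x) = Π_λ (x − λ)^{k_λ}
where k_λ is the size of the *largest* Jordan block for λ (equivalently, the smallest k with (A − λI)^k v = 0 for every generalised eigenvector v of λ).

  λ = 6: largest Jordan block has size 3, contributing (x − 6)^3

So m_A(x) = (x - 6)^3 = x^3 - 18*x^2 + 108*x - 216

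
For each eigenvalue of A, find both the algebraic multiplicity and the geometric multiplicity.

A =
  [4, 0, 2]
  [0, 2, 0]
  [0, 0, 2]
λ = 2: alg = 2, geom = 2; λ = 4: alg = 1, geom = 1

Step 1 — factor the characteristic polynomial to read off the algebraic multiplicities:
  χ_A(x) = (x - 4)*(x - 2)^2

Step 2 — compute geometric multiplicities via the rank-nullity identity g(λ) = n − rank(A − λI):
  rank(A − (2)·I) = 1, so dim ker(A − (2)·I) = n − 1 = 2
  rank(A − (4)·I) = 2, so dim ker(A − (4)·I) = n − 2 = 1

Summary:
  λ = 2: algebraic multiplicity = 2, geometric multiplicity = 2
  λ = 4: algebraic multiplicity = 1, geometric multiplicity = 1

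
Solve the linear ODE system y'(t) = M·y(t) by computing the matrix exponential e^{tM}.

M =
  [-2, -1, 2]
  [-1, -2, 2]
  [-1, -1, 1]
e^{tM} =
  [-t*exp(-t) + exp(-t), -t*exp(-t), 2*t*exp(-t)]
  [-t*exp(-t), -t*exp(-t) + exp(-t), 2*t*exp(-t)]
  [-t*exp(-t), -t*exp(-t), 2*t*exp(-t) + exp(-t)]

Strategy: write M = P · J · P⁻¹ where J is a Jordan canonical form, so e^{tM} = P · e^{tJ} · P⁻¹, and e^{tJ} can be computed block-by-block.

M has Jordan form
J =
  [-1,  1,  0]
  [ 0, -1,  0]
  [ 0,  0, -1]
(up to reordering of blocks).

Per-block formulas:
  For a 1×1 block at λ = -1: exp(t · [-1]) = [e^(-1t)].
  For a 2×2 Jordan block J_2(-1): exp(t · J_2(-1)) = e^(-1t)·(I + t·N), where N is the 2×2 nilpotent shift.

After assembling e^{tJ} and conjugating by P, we get:

e^{tM} =
  [-t*exp(-t) + exp(-t), -t*exp(-t), 2*t*exp(-t)]
  [-t*exp(-t), -t*exp(-t) + exp(-t), 2*t*exp(-t)]
  [-t*exp(-t), -t*exp(-t), 2*t*exp(-t) + exp(-t)]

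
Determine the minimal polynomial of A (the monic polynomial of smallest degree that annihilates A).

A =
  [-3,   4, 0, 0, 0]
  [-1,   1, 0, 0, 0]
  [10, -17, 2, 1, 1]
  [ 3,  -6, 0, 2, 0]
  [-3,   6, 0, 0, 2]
x^4 - 2*x^3 - 3*x^2 + 4*x + 4

The characteristic polynomial is χ_A(x) = (x - 2)^3*(x + 1)^2, so the eigenvalues are known. The minimal polynomial is
  m_A(x) = Π_λ (x − λ)^{k_λ}
where k_λ is the size of the *largest* Jordan block for λ (equivalently, the smallest k with (A − λI)^k v = 0 for every generalised eigenvector v of λ).

  λ = -1: largest Jordan block has size 2, contributing (x + 1)^2
  λ = 2: largest Jordan block has size 2, contributing (x − 2)^2

So m_A(x) = (x - 2)^2*(x + 1)^2 = x^4 - 2*x^3 - 3*x^2 + 4*x + 4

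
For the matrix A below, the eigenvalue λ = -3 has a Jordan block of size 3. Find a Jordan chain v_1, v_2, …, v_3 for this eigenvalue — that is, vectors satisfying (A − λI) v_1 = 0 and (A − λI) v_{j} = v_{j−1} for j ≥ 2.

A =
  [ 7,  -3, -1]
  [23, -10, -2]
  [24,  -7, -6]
A Jordan chain for λ = -3 of length 3:
v_1 = (7, 21, 7)ᵀ
v_2 = (10, 23, 24)ᵀ
v_3 = (1, 0, 0)ᵀ

Let N = A − (-3)·I. We want v_3 with N^3 v_3 = 0 but N^2 v_3 ≠ 0; then v_{j-1} := N · v_j for j = 3, …, 2.

Pick v_3 = (1, 0, 0)ᵀ.
Then v_2 = N · v_3 = (10, 23, 24)ᵀ.
Then v_1 = N · v_2 = (7, 21, 7)ᵀ.

Sanity check: (A − (-3)·I) v_1 = (0, 0, 0)ᵀ = 0. ✓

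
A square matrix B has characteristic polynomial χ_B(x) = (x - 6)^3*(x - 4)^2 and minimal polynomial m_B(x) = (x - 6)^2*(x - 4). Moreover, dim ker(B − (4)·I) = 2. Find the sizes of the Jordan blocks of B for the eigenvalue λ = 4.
Block sizes for λ = 4: [1, 1]

Step 1 — from the characteristic polynomial, algebraic multiplicity of λ = 4 is 2. From dim ker(B − (4)·I) = 2, there are exactly 2 Jordan blocks for λ = 4.
Step 2 — from the minimal polynomial, the factor (x − 4) tells us the largest block for λ = 4 has size 1.
Step 3 — with total size 2, 2 blocks, and largest block 1, the block sizes (in nonincreasing order) are [1, 1].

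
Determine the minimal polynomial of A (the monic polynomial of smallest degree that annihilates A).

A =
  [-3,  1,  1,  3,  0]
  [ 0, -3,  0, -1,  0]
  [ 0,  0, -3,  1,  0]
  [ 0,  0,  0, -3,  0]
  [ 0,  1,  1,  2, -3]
x^2 + 6*x + 9

The characteristic polynomial is χ_A(x) = (x + 3)^5, so the eigenvalues are known. The minimal polynomial is
  m_A(x) = Π_λ (x − λ)^{k_λ}
where k_λ is the size of the *largest* Jordan block for λ (equivalently, the smallest k with (A − λI)^k v = 0 for every generalised eigenvector v of λ).

  λ = -3: largest Jordan block has size 2, contributing (x + 3)^2

So m_A(x) = (x + 3)^2 = x^2 + 6*x + 9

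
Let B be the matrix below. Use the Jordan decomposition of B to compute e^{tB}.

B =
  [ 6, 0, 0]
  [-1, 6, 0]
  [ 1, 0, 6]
e^{tB} =
  [exp(6*t), 0, 0]
  [-t*exp(6*t), exp(6*t), 0]
  [t*exp(6*t), 0, exp(6*t)]

Strategy: write B = P · J · P⁻¹ where J is a Jordan canonical form, so e^{tB} = P · e^{tJ} · P⁻¹, and e^{tJ} can be computed block-by-block.

B has Jordan form
J =
  [6, 1, 0]
  [0, 6, 0]
  [0, 0, 6]
(up to reordering of blocks).

Per-block formulas:
  For a 1×1 block at λ = 6: exp(t · [6]) = [e^(6t)].
  For a 2×2 Jordan block J_2(6): exp(t · J_2(6)) = e^(6t)·(I + t·N), where N is the 2×2 nilpotent shift.

After assembling e^{tJ} and conjugating by P, we get:

e^{tB} =
  [exp(6*t), 0, 0]
  [-t*exp(6*t), exp(6*t), 0]
  [t*exp(6*t), 0, exp(6*t)]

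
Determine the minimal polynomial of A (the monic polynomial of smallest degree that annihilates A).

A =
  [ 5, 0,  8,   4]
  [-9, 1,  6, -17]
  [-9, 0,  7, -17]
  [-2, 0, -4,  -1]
x^3 - 11*x^2 + 35*x - 25

The characteristic polynomial is χ_A(x) = (x - 5)^2*(x - 1)^2, so the eigenvalues are known. The minimal polynomial is
  m_A(x) = Π_λ (x − λ)^{k_λ}
where k_λ is the size of the *largest* Jordan block for λ (equivalently, the smallest k with (A − λI)^k v = 0 for every generalised eigenvector v of λ).

  λ = 1: largest Jordan block has size 1, contributing (x − 1)
  λ = 5: largest Jordan block has size 2, contributing (x − 5)^2

So m_A(x) = (x - 5)^2*(x - 1) = x^3 - 11*x^2 + 35*x - 25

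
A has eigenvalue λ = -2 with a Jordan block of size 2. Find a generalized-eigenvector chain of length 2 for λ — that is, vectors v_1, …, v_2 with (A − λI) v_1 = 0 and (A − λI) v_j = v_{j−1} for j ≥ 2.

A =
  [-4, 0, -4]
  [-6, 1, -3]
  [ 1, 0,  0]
A Jordan chain for λ = -2 of length 2:
v_1 = (-2, -3, 1)ᵀ
v_2 = (1, 1, 0)ᵀ

Let N = A − (-2)·I. We want v_2 with N^2 v_2 = 0 but N^1 v_2 ≠ 0; then v_{j-1} := N · v_j for j = 2, …, 2.

Pick v_2 = (1, 1, 0)ᵀ.
Then v_1 = N · v_2 = (-2, -3, 1)ᵀ.

Sanity check: (A − (-2)·I) v_1 = (0, 0, 0)ᵀ = 0. ✓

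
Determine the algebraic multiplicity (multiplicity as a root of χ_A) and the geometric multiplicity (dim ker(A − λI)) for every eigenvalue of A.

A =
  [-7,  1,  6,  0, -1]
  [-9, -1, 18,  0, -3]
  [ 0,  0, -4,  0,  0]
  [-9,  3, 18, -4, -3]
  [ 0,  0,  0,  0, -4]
λ = -4: alg = 5, geom = 4

Step 1 — factor the characteristic polynomial to read off the algebraic multiplicities:
  χ_A(x) = (x + 4)^5

Step 2 — compute geometric multiplicities via the rank-nullity identity g(λ) = n − rank(A − λI):
  rank(A − (-4)·I) = 1, so dim ker(A − (-4)·I) = n − 1 = 4

Summary:
  λ = -4: algebraic multiplicity = 5, geometric multiplicity = 4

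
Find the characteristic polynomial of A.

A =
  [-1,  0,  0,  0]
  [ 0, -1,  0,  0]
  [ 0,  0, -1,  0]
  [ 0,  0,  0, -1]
x^4 + 4*x^3 + 6*x^2 + 4*x + 1

Expanding det(x·I − A) (e.g. by cofactor expansion or by noting that A is similar to its Jordan form J, which has the same characteristic polynomial as A) gives
  χ_A(x) = x^4 + 4*x^3 + 6*x^2 + 4*x + 1
which factors as (x + 1)^4. The eigenvalues (with algebraic multiplicities) are λ = -1 with multiplicity 4.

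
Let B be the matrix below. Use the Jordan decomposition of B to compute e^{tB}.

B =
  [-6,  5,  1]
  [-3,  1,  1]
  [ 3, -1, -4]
e^{tB} =
  [-3*t^2*exp(-3*t)/2 - 3*t*exp(-3*t) + exp(-3*t), 2*t^2*exp(-3*t) + 5*t*exp(-3*t), t^2*exp(-3*t)/2 + t*exp(-3*t)]
  [-3*t*exp(-3*t), 4*t*exp(-3*t) + exp(-3*t), t*exp(-3*t)]
  [-9*t^2*exp(-3*t)/2 + 3*t*exp(-3*t), 6*t^2*exp(-3*t) - t*exp(-3*t), 3*t^2*exp(-3*t)/2 - t*exp(-3*t) + exp(-3*t)]

Strategy: write B = P · J · P⁻¹ where J is a Jordan canonical form, so e^{tB} = P · e^{tJ} · P⁻¹, and e^{tJ} can be computed block-by-block.

B has Jordan form
J =
  [-3,  1,  0]
  [ 0, -3,  1]
  [ 0,  0, -3]
(up to reordering of blocks).

Per-block formulas:
  For a 3×3 Jordan block J_3(-3): exp(t · J_3(-3)) = e^(-3t)·(I + t·N + (t^2/2)·N^2), where N is the 3×3 nilpotent shift.

After assembling e^{tJ} and conjugating by P, we get:

e^{tB} =
  [-3*t^2*exp(-3*t)/2 - 3*t*exp(-3*t) + exp(-3*t), 2*t^2*exp(-3*t) + 5*t*exp(-3*t), t^2*exp(-3*t)/2 + t*exp(-3*t)]
  [-3*t*exp(-3*t), 4*t*exp(-3*t) + exp(-3*t), t*exp(-3*t)]
  [-9*t^2*exp(-3*t)/2 + 3*t*exp(-3*t), 6*t^2*exp(-3*t) - t*exp(-3*t), 3*t^2*exp(-3*t)/2 - t*exp(-3*t) + exp(-3*t)]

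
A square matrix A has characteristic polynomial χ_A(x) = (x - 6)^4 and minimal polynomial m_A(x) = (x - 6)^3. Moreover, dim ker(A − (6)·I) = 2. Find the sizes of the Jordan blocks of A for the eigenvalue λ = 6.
Block sizes for λ = 6: [3, 1]

Step 1 — from the characteristic polynomial, algebraic multiplicity of λ = 6 is 4. From dim ker(A − (6)·I) = 2, there are exactly 2 Jordan blocks for λ = 6.
Step 2 — from the minimal polynomial, the factor (x − 6)^3 tells us the largest block for λ = 6 has size 3.
Step 3 — with total size 4, 2 blocks, and largest block 3, the block sizes (in nonincreasing order) are [3, 1].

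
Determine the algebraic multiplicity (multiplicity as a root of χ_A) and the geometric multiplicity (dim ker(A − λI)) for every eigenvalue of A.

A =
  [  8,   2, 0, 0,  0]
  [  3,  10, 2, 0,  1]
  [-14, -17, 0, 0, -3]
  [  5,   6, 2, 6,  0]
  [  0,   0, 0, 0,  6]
λ = 6: alg = 5, geom = 2

Step 1 — factor the characteristic polynomial to read off the algebraic multiplicities:
  χ_A(x) = (x - 6)^5

Step 2 — compute geometric multiplicities via the rank-nullity identity g(λ) = n − rank(A − λI):
  rank(A − (6)·I) = 3, so dim ker(A − (6)·I) = n − 3 = 2

Summary:
  λ = 6: algebraic multiplicity = 5, geometric multiplicity = 2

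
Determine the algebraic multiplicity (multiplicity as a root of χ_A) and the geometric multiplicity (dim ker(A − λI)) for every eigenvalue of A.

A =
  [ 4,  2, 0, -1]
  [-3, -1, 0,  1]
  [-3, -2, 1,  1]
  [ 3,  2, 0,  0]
λ = 1: alg = 4, geom = 3

Step 1 — factor the characteristic polynomial to read off the algebraic multiplicities:
  χ_A(x) = (x - 1)^4

Step 2 — compute geometric multiplicities via the rank-nullity identity g(λ) = n − rank(A − λI):
  rank(A − (1)·I) = 1, so dim ker(A − (1)·I) = n − 1 = 3

Summary:
  λ = 1: algebraic multiplicity = 4, geometric multiplicity = 3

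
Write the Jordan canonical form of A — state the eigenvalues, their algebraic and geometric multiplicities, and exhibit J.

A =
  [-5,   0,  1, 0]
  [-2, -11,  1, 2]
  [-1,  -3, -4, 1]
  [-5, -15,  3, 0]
J_3(-5) ⊕ J_1(-5)

The characteristic polynomial is
  det(x·I − A) = x^4 + 20*x^3 + 150*x^2 + 500*x + 625 = (x + 5)^4

Eigenvalues and multiplicities (the geometric multiplicity of λ is n − rank(A − λI), which equals the number of Jordan blocks for λ):
  λ = -5: algebraic multiplicity = 4, geometric multiplicity = 2

Determining the block sizes for each eigenvalue:
  λ = -5: with am = 4 and gm = 2, the partition is not yet determined (e.g. several partitions of 4 into 2 parts exist). Let N = A − (-5)·I. Computing rank(N^1) = 2, rank(N^2) = 1, rank(N^3) = 0; the number of blocks of size ≥ j is rank(N^{j−1}) − rank(N^j), giving [2, 1, 1]. So we have 1 block(s) of size 3, 1 block(s) of size 1 → block sizes [3, 1]

Assembling the blocks gives a Jordan form
J =
  [-5,  1,  0,  0]
  [ 0, -5,  1,  0]
  [ 0,  0, -5,  0]
  [ 0,  0,  0, -5]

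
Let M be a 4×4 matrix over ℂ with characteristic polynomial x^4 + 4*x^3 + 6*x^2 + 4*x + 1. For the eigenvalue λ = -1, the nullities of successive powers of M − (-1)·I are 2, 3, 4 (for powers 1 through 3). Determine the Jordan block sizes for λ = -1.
Block sizes for λ = -1: [3, 1]

From the dimensions of kernels of powers, the number of Jordan blocks of size at least j is d_j − d_{j−1} where d_j = dim ker(N^j) (with d_0 = 0). Computing the differences gives [2, 1, 1].
The number of blocks of size exactly k is (#blocks of size ≥ k) − (#blocks of size ≥ k + 1), so the partition is: 1 block(s) of size 1, 1 block(s) of size 3.
In nonincreasing order the block sizes are [3, 1].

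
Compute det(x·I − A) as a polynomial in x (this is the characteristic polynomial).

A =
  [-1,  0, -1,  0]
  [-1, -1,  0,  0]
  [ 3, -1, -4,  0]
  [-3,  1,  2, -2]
x^4 + 8*x^3 + 24*x^2 + 32*x + 16

Expanding det(x·I − A) (e.g. by cofactor expansion or by noting that A is similar to its Jordan form J, which has the same characteristic polynomial as A) gives
  χ_A(x) = x^4 + 8*x^3 + 24*x^2 + 32*x + 16
which factors as (x + 2)^4. The eigenvalues (with algebraic multiplicities) are λ = -2 with multiplicity 4.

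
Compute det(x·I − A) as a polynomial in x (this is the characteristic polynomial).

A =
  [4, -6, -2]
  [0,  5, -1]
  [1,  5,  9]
x^3 - 18*x^2 + 108*x - 216

Expanding det(x·I − A) (e.g. by cofactor expansion or by noting that A is similar to its Jordan form J, which has the same characteristic polynomial as A) gives
  χ_A(x) = x^3 - 18*x^2 + 108*x - 216
which factors as (x - 6)^3. The eigenvalues (with algebraic multiplicities) are λ = 6 with multiplicity 3.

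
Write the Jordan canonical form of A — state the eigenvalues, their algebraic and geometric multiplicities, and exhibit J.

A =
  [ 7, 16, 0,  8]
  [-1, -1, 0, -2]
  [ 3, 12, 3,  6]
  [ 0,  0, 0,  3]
J_2(3) ⊕ J_1(3) ⊕ J_1(3)

The characteristic polynomial is
  det(x·I − A) = x^4 - 12*x^3 + 54*x^2 - 108*x + 81 = (x - 3)^4

Eigenvalues and multiplicities (the geometric multiplicity of λ is n − rank(A − λI), which equals the number of Jordan blocks for λ):
  λ = 3: algebraic multiplicity = 4, geometric multiplicity = 3

Determining the block sizes for each eigenvalue:
  λ = 3: 3 blocks summing to 4 forces exactly one block of size 2 and the rest size 1 → block sizes [2, 1, 1]

Assembling the blocks gives a Jordan form
J =
  [3, 1, 0, 0]
  [0, 3, 0, 0]
  [0, 0, 3, 0]
  [0, 0, 0, 3]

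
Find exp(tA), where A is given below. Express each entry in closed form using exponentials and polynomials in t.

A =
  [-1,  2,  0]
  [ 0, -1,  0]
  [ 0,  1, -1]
e^{tA} =
  [exp(-t), 2*t*exp(-t), 0]
  [0, exp(-t), 0]
  [0, t*exp(-t), exp(-t)]

Strategy: write A = P · J · P⁻¹ where J is a Jordan canonical form, so e^{tA} = P · e^{tJ} · P⁻¹, and e^{tJ} can be computed block-by-block.

A has Jordan form
J =
  [-1,  1,  0]
  [ 0, -1,  0]
  [ 0,  0, -1]
(up to reordering of blocks).

Per-block formulas:
  For a 2×2 Jordan block J_2(-1): exp(t · J_2(-1)) = e^(-1t)·(I + t·N), where N is the 2×2 nilpotent shift.
  For a 1×1 block at λ = -1: exp(t · [-1]) = [e^(-1t)].

After assembling e^{tJ} and conjugating by P, we get:

e^{tA} =
  [exp(-t), 2*t*exp(-t), 0]
  [0, exp(-t), 0]
  [0, t*exp(-t), exp(-t)]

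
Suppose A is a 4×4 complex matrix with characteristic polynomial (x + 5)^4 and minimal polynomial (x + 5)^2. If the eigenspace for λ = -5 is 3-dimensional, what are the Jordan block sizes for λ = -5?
Block sizes for λ = -5: [2, 1, 1]

Step 1 — from the characteristic polynomial, algebraic multiplicity of λ = -5 is 4. From dim ker(A − (-5)·I) = 3, there are exactly 3 Jordan blocks for λ = -5.
Step 2 — from the minimal polynomial, the factor (x + 5)^2 tells us the largest block for λ = -5 has size 2.
Step 3 — with total size 4, 3 blocks, and largest block 2, the block sizes (in nonincreasing order) are [2, 1, 1].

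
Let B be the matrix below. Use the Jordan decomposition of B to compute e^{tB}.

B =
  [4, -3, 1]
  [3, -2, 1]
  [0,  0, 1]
e^{tB} =
  [3*t*exp(t) + exp(t), -3*t*exp(t), t*exp(t)]
  [3*t*exp(t), -3*t*exp(t) + exp(t), t*exp(t)]
  [0, 0, exp(t)]

Strategy: write B = P · J · P⁻¹ where J is a Jordan canonical form, so e^{tB} = P · e^{tJ} · P⁻¹, and e^{tJ} can be computed block-by-block.

B has Jordan form
J =
  [1, 1, 0]
  [0, 1, 0]
  [0, 0, 1]
(up to reordering of blocks).

Per-block formulas:
  For a 2×2 Jordan block J_2(1): exp(t · J_2(1)) = e^(1t)·(I + t·N), where N is the 2×2 nilpotent shift.
  For a 1×1 block at λ = 1: exp(t · [1]) = [e^(1t)].

After assembling e^{tJ} and conjugating by P, we get:

e^{tB} =
  [3*t*exp(t) + exp(t), -3*t*exp(t), t*exp(t)]
  [3*t*exp(t), -3*t*exp(t) + exp(t), t*exp(t)]
  [0, 0, exp(t)]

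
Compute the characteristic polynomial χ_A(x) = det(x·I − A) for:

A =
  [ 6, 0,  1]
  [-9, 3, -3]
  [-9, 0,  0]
x^3 - 9*x^2 + 27*x - 27

Expanding det(x·I − A) (e.g. by cofactor expansion or by noting that A is similar to its Jordan form J, which has the same characteristic polynomial as A) gives
  χ_A(x) = x^3 - 9*x^2 + 27*x - 27
which factors as (x - 3)^3. The eigenvalues (with algebraic multiplicities) are λ = 3 with multiplicity 3.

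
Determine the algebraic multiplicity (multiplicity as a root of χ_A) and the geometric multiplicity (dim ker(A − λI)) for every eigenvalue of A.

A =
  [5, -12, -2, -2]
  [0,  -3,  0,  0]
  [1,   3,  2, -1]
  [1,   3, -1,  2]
λ = -3: alg = 1, geom = 1; λ = 3: alg = 3, geom = 2

Step 1 — factor the characteristic polynomial to read off the algebraic multiplicities:
  χ_A(x) = (x - 3)^3*(x + 3)

Step 2 — compute geometric multiplicities via the rank-nullity identity g(λ) = n − rank(A − λI):
  rank(A − (-3)·I) = 3, so dim ker(A − (-3)·I) = n − 3 = 1
  rank(A − (3)·I) = 2, so dim ker(A − (3)·I) = n − 2 = 2

Summary:
  λ = -3: algebraic multiplicity = 1, geometric multiplicity = 1
  λ = 3: algebraic multiplicity = 3, geometric multiplicity = 2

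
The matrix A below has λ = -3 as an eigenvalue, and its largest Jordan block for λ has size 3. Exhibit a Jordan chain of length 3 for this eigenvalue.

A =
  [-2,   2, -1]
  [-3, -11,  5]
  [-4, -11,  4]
A Jordan chain for λ = -3 of length 3:
v_1 = (-1, 1, 1)ᵀ
v_2 = (1, -3, -4)ᵀ
v_3 = (1, 0, 0)ᵀ

Let N = A − (-3)·I. We want v_3 with N^3 v_3 = 0 but N^2 v_3 ≠ 0; then v_{j-1} := N · v_j for j = 3, …, 2.

Pick v_3 = (1, 0, 0)ᵀ.
Then v_2 = N · v_3 = (1, -3, -4)ᵀ.
Then v_1 = N · v_2 = (-1, 1, 1)ᵀ.

Sanity check: (A − (-3)·I) v_1 = (0, 0, 0)ᵀ = 0. ✓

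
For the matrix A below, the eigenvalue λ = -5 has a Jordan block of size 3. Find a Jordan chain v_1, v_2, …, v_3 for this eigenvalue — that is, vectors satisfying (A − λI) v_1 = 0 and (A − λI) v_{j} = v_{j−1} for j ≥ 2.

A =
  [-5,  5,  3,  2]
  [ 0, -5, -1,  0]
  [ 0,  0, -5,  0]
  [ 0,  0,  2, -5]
A Jordan chain for λ = -5 of length 3:
v_1 = (-1, 0, 0, 0)ᵀ
v_2 = (3, -1, 0, 2)ᵀ
v_3 = (0, 0, 1, 0)ᵀ

Let N = A − (-5)·I. We want v_3 with N^3 v_3 = 0 but N^2 v_3 ≠ 0; then v_{j-1} := N · v_j for j = 3, …, 2.

Pick v_3 = (0, 0, 1, 0)ᵀ.
Then v_2 = N · v_3 = (3, -1, 0, 2)ᵀ.
Then v_1 = N · v_2 = (-1, 0, 0, 0)ᵀ.

Sanity check: (A − (-5)·I) v_1 = (0, 0, 0, 0)ᵀ = 0. ✓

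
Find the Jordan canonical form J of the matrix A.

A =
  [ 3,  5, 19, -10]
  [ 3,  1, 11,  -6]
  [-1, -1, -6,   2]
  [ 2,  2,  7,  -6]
J_3(-2) ⊕ J_1(-2)

The characteristic polynomial is
  det(x·I − A) = x^4 + 8*x^3 + 24*x^2 + 32*x + 16 = (x + 2)^4

Eigenvalues and multiplicities (the geometric multiplicity of λ is n − rank(A − λI), which equals the number of Jordan blocks for λ):
  λ = -2: algebraic multiplicity = 4, geometric multiplicity = 2

Determining the block sizes for each eigenvalue:
  λ = -2: with am = 4 and gm = 2, the partition is not yet determined (e.g. several partitions of 4 into 2 parts exist). Let N = A − (-2)·I. Computing rank(N^1) = 2, rank(N^2) = 1, rank(N^3) = 0; the number of blocks of size ≥ j is rank(N^{j−1}) − rank(N^j), giving [2, 1, 1]. So we have 1 block(s) of size 3, 1 block(s) of size 1 → block sizes [3, 1]

Assembling the blocks gives a Jordan form
J =
  [-2,  1,  0,  0]
  [ 0, -2,  1,  0]
  [ 0,  0, -2,  0]
  [ 0,  0,  0, -2]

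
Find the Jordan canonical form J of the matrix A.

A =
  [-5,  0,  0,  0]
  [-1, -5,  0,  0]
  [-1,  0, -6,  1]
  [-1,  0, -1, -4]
J_2(-5) ⊕ J_2(-5)

The characteristic polynomial is
  det(x·I − A) = x^4 + 20*x^3 + 150*x^2 + 500*x + 625 = (x + 5)^4

Eigenvalues and multiplicities (the geometric multiplicity of λ is n − rank(A − λI), which equals the number of Jordan blocks for λ):
  λ = -5: algebraic multiplicity = 4, geometric multiplicity = 2

Determining the block sizes for each eigenvalue:
  λ = -5: with am = 4 and gm = 2, the partition is not yet determined (e.g. several partitions of 4 into 2 parts exist). Let N = A − (-5)·I. Computing rank(N^1) = 2, rank(N^2) = 0; the number of blocks of size ≥ j is rank(N^{j−1}) − rank(N^j), giving [2, 2]. So we have 2 block(s) of size 2 → block sizes [2, 2]

Assembling the blocks gives a Jordan form
J =
  [-5,  1,  0,  0]
  [ 0, -5,  0,  0]
  [ 0,  0, -5,  1]
  [ 0,  0,  0, -5]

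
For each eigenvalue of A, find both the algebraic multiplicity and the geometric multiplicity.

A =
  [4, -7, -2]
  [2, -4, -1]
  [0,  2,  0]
λ = 0: alg = 3, geom = 1

Step 1 — factor the characteristic polynomial to read off the algebraic multiplicities:
  χ_A(x) = x^3

Step 2 — compute geometric multiplicities via the rank-nullity identity g(λ) = n − rank(A − λI):
  rank(A − (0)·I) = 2, so dim ker(A − (0)·I) = n − 2 = 1

Summary:
  λ = 0: algebraic multiplicity = 3, geometric multiplicity = 1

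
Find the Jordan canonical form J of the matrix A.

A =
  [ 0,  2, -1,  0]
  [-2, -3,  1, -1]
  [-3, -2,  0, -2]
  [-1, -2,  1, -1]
J_2(-1) ⊕ J_2(-1)

The characteristic polynomial is
  det(x·I − A) = x^4 + 4*x^3 + 6*x^2 + 4*x + 1 = (x + 1)^4

Eigenvalues and multiplicities (the geometric multiplicity of λ is n − rank(A − λI), which equals the number of Jordan blocks for λ):
  λ = -1: algebraic multiplicity = 4, geometric multiplicity = 2

Determining the block sizes for each eigenvalue:
  λ = -1: with am = 4 and gm = 2, the partition is not yet determined (e.g. several partitions of 4 into 2 parts exist). Let N = A − (-1)·I. Computing rank(N^1) = 2, rank(N^2) = 0; the number of blocks of size ≥ j is rank(N^{j−1}) − rank(N^j), giving [2, 2]. So we have 2 block(s) of size 2 → block sizes [2, 2]

Assembling the blocks gives a Jordan form
J =
  [-1,  1,  0,  0]
  [ 0, -1,  0,  0]
  [ 0,  0, -1,  1]
  [ 0,  0,  0, -1]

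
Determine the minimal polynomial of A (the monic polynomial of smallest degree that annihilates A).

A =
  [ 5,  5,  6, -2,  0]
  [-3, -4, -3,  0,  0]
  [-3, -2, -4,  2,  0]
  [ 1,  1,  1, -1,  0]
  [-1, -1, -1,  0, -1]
x^3 + 3*x^2 + 3*x + 1

The characteristic polynomial is χ_A(x) = (x + 1)^5, so the eigenvalues are known. The minimal polynomial is
  m_A(x) = Π_λ (x − λ)^{k_λ}
where k_λ is the size of the *largest* Jordan block for λ (equivalently, the smallest k with (A − λI)^k v = 0 for every generalised eigenvector v of λ).

  λ = -1: largest Jordan block has size 3, contributing (x + 1)^3

So m_A(x) = (x + 1)^3 = x^3 + 3*x^2 + 3*x + 1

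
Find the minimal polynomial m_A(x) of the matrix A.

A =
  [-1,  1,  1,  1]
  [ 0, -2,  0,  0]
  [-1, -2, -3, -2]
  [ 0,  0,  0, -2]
x^3 + 6*x^2 + 12*x + 8

The characteristic polynomial is χ_A(x) = (x + 2)^4, so the eigenvalues are known. The minimal polynomial is
  m_A(x) = Π_λ (x − λ)^{k_λ}
where k_λ is the size of the *largest* Jordan block for λ (equivalently, the smallest k with (A − λI)^k v = 0 for every generalised eigenvector v of λ).

  λ = -2: largest Jordan block has size 3, contributing (x + 2)^3

So m_A(x) = (x + 2)^3 = x^3 + 6*x^2 + 12*x + 8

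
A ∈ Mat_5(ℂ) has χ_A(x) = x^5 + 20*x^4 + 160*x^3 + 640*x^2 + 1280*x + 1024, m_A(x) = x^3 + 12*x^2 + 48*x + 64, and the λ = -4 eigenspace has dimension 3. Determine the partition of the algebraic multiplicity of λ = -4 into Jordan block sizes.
Block sizes for λ = -4: [3, 1, 1]

Step 1 — from the characteristic polynomial, algebraic multiplicity of λ = -4 is 5. From dim ker(A − (-4)·I) = 3, there are exactly 3 Jordan blocks for λ = -4.
Step 2 — from the minimal polynomial, the factor (x + 4)^3 tells us the largest block for λ = -4 has size 3.
Step 3 — with total size 5, 3 blocks, and largest block 3, the block sizes (in nonincreasing order) are [3, 1, 1].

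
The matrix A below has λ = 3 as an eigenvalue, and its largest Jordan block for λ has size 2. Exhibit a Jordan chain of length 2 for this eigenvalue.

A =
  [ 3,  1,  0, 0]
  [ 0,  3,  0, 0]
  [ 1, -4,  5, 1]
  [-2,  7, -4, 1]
A Jordan chain for λ = 3 of length 2:
v_1 = (0, 0, 1, -2)ᵀ
v_2 = (1, 0, 0, 0)ᵀ

Let N = A − (3)·I. We want v_2 with N^2 v_2 = 0 but N^1 v_2 ≠ 0; then v_{j-1} := N · v_j for j = 2, …, 2.

Pick v_2 = (1, 0, 0, 0)ᵀ.
Then v_1 = N · v_2 = (0, 0, 1, -2)ᵀ.

Sanity check: (A − (3)·I) v_1 = (0, 0, 0, 0)ᵀ = 0. ✓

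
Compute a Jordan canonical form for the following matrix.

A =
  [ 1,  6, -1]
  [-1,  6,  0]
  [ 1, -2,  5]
J_3(4)

The characteristic polynomial is
  det(x·I − A) = x^3 - 12*x^2 + 48*x - 64 = (x - 4)^3

Eigenvalues and multiplicities (the geometric multiplicity of λ is n − rank(A − λI), which equals the number of Jordan blocks for λ):
  λ = 4: algebraic multiplicity = 3, geometric multiplicity = 1

Determining the block sizes for each eigenvalue:
  λ = 4: one block (gm = 1), so the single block has size am = 3 → block sizes [3]

Assembling the blocks gives a Jordan form
J =
  [4, 1, 0]
  [0, 4, 1]
  [0, 0, 4]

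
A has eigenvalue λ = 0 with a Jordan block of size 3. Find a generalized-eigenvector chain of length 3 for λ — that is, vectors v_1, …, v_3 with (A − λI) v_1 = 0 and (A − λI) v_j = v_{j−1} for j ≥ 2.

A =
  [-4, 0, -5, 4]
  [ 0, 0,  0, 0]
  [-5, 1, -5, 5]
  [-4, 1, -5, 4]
A Jordan chain for λ = 0 of length 3:
v_1 = (-1, 0, 0, -1)ᵀ
v_2 = (0, 0, 1, 1)ᵀ
v_3 = (0, 1, 0, 0)ᵀ

Let N = A − (0)·I. We want v_3 with N^3 v_3 = 0 but N^2 v_3 ≠ 0; then v_{j-1} := N · v_j for j = 3, …, 2.

Pick v_3 = (0, 1, 0, 0)ᵀ.
Then v_2 = N · v_3 = (0, 0, 1, 1)ᵀ.
Then v_1 = N · v_2 = (-1, 0, 0, -1)ᵀ.

Sanity check: (A − (0)·I) v_1 = (0, 0, 0, 0)ᵀ = 0. ✓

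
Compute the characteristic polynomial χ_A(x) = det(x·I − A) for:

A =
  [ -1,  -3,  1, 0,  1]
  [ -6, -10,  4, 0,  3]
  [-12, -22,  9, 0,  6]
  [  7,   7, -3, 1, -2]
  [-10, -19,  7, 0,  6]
x^5 - 5*x^4 + 10*x^3 - 10*x^2 + 5*x - 1

Expanding det(x·I − A) (e.g. by cofactor expansion or by noting that A is similar to its Jordan form J, which has the same characteristic polynomial as A) gives
  χ_A(x) = x^5 - 5*x^4 + 10*x^3 - 10*x^2 + 5*x - 1
which factors as (x - 1)^5. The eigenvalues (with algebraic multiplicities) are λ = 1 with multiplicity 5.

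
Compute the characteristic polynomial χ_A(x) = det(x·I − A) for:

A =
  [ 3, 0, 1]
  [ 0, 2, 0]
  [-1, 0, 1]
x^3 - 6*x^2 + 12*x - 8

Expanding det(x·I − A) (e.g. by cofactor expansion or by noting that A is similar to its Jordan form J, which has the same characteristic polynomial as A) gives
  χ_A(x) = x^3 - 6*x^2 + 12*x - 8
which factors as (x - 2)^3. The eigenvalues (with algebraic multiplicities) are λ = 2 with multiplicity 3.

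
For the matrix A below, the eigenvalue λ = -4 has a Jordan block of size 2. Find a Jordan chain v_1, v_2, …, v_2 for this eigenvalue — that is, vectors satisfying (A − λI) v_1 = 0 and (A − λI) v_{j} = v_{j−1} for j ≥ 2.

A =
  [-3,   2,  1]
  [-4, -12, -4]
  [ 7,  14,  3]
A Jordan chain for λ = -4 of length 2:
v_1 = (1, -4, 7)ᵀ
v_2 = (1, 0, 0)ᵀ

Let N = A − (-4)·I. We want v_2 with N^2 v_2 = 0 but N^1 v_2 ≠ 0; then v_{j-1} := N · v_j for j = 2, …, 2.

Pick v_2 = (1, 0, 0)ᵀ.
Then v_1 = N · v_2 = (1, -4, 7)ᵀ.

Sanity check: (A − (-4)·I) v_1 = (0, 0, 0)ᵀ = 0. ✓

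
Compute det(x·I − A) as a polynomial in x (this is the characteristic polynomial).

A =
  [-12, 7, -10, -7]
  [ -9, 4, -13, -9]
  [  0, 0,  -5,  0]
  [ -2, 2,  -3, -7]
x^4 + 20*x^3 + 150*x^2 + 500*x + 625

Expanding det(x·I − A) (e.g. by cofactor expansion or by noting that A is similar to its Jordan form J, which has the same characteristic polynomial as A) gives
  χ_A(x) = x^4 + 20*x^3 + 150*x^2 + 500*x + 625
which factors as (x + 5)^4. The eigenvalues (with algebraic multiplicities) are λ = -5 with multiplicity 4.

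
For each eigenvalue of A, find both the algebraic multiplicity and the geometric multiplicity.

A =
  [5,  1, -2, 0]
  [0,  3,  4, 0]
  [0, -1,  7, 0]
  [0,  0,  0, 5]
λ = 5: alg = 4, geom = 3

Step 1 — factor the characteristic polynomial to read off the algebraic multiplicities:
  χ_A(x) = (x - 5)^4

Step 2 — compute geometric multiplicities via the rank-nullity identity g(λ) = n − rank(A − λI):
  rank(A − (5)·I) = 1, so dim ker(A − (5)·I) = n − 1 = 3

Summary:
  λ = 5: algebraic multiplicity = 4, geometric multiplicity = 3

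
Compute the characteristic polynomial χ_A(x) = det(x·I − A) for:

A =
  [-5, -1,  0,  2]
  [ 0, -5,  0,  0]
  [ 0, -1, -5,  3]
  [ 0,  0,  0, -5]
x^4 + 20*x^3 + 150*x^2 + 500*x + 625

Expanding det(x·I − A) (e.g. by cofactor expansion or by noting that A is similar to its Jordan form J, which has the same characteristic polynomial as A) gives
  χ_A(x) = x^4 + 20*x^3 + 150*x^2 + 500*x + 625
which factors as (x + 5)^4. The eigenvalues (with algebraic multiplicities) are λ = -5 with multiplicity 4.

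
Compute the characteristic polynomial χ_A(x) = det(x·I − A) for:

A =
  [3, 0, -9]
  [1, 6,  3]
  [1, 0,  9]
x^3 - 18*x^2 + 108*x - 216

Expanding det(x·I − A) (e.g. by cofactor expansion or by noting that A is similar to its Jordan form J, which has the same characteristic polynomial as A) gives
  χ_A(x) = x^3 - 18*x^2 + 108*x - 216
which factors as (x - 6)^3. The eigenvalues (with algebraic multiplicities) are λ = 6 with multiplicity 3.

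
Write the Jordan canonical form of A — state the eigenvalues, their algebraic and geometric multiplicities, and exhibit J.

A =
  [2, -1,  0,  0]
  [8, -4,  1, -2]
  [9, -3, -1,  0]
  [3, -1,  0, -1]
J_3(-1) ⊕ J_1(-1)

The characteristic polynomial is
  det(x·I − A) = x^4 + 4*x^3 + 6*x^2 + 4*x + 1 = (x + 1)^4

Eigenvalues and multiplicities (the geometric multiplicity of λ is n − rank(A − λI), which equals the number of Jordan blocks for λ):
  λ = -1: algebraic multiplicity = 4, geometric multiplicity = 2

Determining the block sizes for each eigenvalue:
  λ = -1: with am = 4 and gm = 2, the partition is not yet determined (e.g. several partitions of 4 into 2 parts exist). Let N = A − (-1)·I. Computing rank(N^1) = 2, rank(N^2) = 1, rank(N^3) = 0; the number of blocks of size ≥ j is rank(N^{j−1}) − rank(N^j), giving [2, 1, 1]. So we have 1 block(s) of size 3, 1 block(s) of size 1 → block sizes [3, 1]

Assembling the blocks gives a Jordan form
J =
  [-1,  1,  0,  0]
  [ 0, -1,  1,  0]
  [ 0,  0, -1,  0]
  [ 0,  0,  0, -1]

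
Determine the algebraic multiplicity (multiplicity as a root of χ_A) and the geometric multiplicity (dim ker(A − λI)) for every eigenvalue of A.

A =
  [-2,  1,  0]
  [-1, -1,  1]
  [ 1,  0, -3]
λ = -2: alg = 3, geom = 1

Step 1 — factor the characteristic polynomial to read off the algebraic multiplicities:
  χ_A(x) = (x + 2)^3

Step 2 — compute geometric multiplicities via the rank-nullity identity g(λ) = n − rank(A − λI):
  rank(A − (-2)·I) = 2, so dim ker(A − (-2)·I) = n − 2 = 1

Summary:
  λ = -2: algebraic multiplicity = 3, geometric multiplicity = 1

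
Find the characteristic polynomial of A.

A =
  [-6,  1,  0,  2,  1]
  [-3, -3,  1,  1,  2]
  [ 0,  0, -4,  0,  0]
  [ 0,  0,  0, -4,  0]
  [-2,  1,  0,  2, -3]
x^5 + 20*x^4 + 160*x^3 + 640*x^2 + 1280*x + 1024

Expanding det(x·I − A) (e.g. by cofactor expansion or by noting that A is similar to its Jordan form J, which has the same characteristic polynomial as A) gives
  χ_A(x) = x^5 + 20*x^4 + 160*x^3 + 640*x^2 + 1280*x + 1024
which factors as (x + 4)^5. The eigenvalues (with algebraic multiplicities) are λ = -4 with multiplicity 5.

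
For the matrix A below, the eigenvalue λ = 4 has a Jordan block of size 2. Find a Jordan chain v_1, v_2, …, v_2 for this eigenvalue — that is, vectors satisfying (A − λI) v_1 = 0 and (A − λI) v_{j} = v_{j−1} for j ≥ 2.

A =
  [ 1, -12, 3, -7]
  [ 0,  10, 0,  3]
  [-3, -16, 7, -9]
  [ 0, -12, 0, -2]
A Jordan chain for λ = 4 of length 2:
v_1 = (-3, 0, -3, 0)ᵀ
v_2 = (1, 0, 0, 0)ᵀ

Let N = A − (4)·I. We want v_2 with N^2 v_2 = 0 but N^1 v_2 ≠ 0; then v_{j-1} := N · v_j for j = 2, …, 2.

Pick v_2 = (1, 0, 0, 0)ᵀ.
Then v_1 = N · v_2 = (-3, 0, -3, 0)ᵀ.

Sanity check: (A − (4)·I) v_1 = (0, 0, 0, 0)ᵀ = 0. ✓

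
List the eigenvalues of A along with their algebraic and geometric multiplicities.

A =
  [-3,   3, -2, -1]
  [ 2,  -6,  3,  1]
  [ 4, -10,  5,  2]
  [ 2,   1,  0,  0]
λ = -1: alg = 4, geom = 2

Step 1 — factor the characteristic polynomial to read off the algebraic multiplicities:
  χ_A(x) = (x + 1)^4

Step 2 — compute geometric multiplicities via the rank-nullity identity g(λ) = n − rank(A − λI):
  rank(A − (-1)·I) = 2, so dim ker(A − (-1)·I) = n − 2 = 2

Summary:
  λ = -1: algebraic multiplicity = 4, geometric multiplicity = 2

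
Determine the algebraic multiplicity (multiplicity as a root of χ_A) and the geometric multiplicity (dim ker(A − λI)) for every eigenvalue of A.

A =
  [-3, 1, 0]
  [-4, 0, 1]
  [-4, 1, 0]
λ = -1: alg = 3, geom = 1

Step 1 — factor the characteristic polynomial to read off the algebraic multiplicities:
  χ_A(x) = (x + 1)^3

Step 2 — compute geometric multiplicities via the rank-nullity identity g(λ) = n − rank(A − λI):
  rank(A − (-1)·I) = 2, so dim ker(A − (-1)·I) = n − 2 = 1

Summary:
  λ = -1: algebraic multiplicity = 3, geometric multiplicity = 1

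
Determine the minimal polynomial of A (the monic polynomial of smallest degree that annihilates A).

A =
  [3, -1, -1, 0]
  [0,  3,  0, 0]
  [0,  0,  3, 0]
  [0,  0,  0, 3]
x^2 - 6*x + 9

The characteristic polynomial is χ_A(x) = (x - 3)^4, so the eigenvalues are known. The minimal polynomial is
  m_A(x) = Π_λ (x − λ)^{k_λ}
where k_λ is the size of the *largest* Jordan block for λ (equivalently, the smallest k with (A − λI)^k v = 0 for every generalised eigenvector v of λ).

  λ = 3: largest Jordan block has size 2, contributing (x − 3)^2

So m_A(x) = (x - 3)^2 = x^2 - 6*x + 9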